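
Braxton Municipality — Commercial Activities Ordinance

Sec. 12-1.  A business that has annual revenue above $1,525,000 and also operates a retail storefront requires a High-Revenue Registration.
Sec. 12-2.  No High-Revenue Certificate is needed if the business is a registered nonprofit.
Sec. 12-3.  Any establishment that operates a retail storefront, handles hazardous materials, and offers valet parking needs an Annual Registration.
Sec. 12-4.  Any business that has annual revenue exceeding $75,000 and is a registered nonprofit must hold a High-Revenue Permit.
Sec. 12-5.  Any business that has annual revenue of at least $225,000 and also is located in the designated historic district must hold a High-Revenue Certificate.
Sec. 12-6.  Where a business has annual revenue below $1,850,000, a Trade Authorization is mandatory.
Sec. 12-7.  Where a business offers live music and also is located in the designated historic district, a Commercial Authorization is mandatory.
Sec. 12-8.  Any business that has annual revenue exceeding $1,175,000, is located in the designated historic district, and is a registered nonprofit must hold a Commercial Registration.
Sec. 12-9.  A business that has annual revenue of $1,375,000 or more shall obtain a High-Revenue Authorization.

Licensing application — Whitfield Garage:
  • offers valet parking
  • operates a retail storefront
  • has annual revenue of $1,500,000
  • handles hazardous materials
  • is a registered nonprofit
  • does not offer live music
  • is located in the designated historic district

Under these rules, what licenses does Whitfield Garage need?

Annual Registration, Commercial Registration, High-Revenue Authorization, High-Revenue Permit, Trade Authorization

Sec. 12-1. revenue $1,500,000 ≤ $1,525,000; operates a retail storefront → High-Revenue Registration not required.
Sec. 12-2. is a registered nonprofit → exempt from High-Revenue Certificate.
Sec. 12-3. operates a retail storefront; handles hazardous materials; offers valet parking → Annual Registration required.
Sec. 12-4. revenue $1,500,000 > $75,000; is a registered nonprofit → High-Revenue Permit required.
Sec. 12-5. revenue $1,500,000 ≥ $225,000; is located in the designated historic district → High-Revenue Certificate required.
Sec. 12-6. revenue $1,500,000 < $1,850,000 → Trade Authorization required.
Sec. 12-7. does not offer live music; is located in the designated historic district → Commercial Authorization not required.
Sec. 12-8. revenue $1,500,000 > $1,175,000; is located in the designated historic district; is a registered nonprofit → Commercial Registration required.
Sec. 12-9. revenue $1,500,000 ≥ $1,375,000 → High-Revenue Authorization required.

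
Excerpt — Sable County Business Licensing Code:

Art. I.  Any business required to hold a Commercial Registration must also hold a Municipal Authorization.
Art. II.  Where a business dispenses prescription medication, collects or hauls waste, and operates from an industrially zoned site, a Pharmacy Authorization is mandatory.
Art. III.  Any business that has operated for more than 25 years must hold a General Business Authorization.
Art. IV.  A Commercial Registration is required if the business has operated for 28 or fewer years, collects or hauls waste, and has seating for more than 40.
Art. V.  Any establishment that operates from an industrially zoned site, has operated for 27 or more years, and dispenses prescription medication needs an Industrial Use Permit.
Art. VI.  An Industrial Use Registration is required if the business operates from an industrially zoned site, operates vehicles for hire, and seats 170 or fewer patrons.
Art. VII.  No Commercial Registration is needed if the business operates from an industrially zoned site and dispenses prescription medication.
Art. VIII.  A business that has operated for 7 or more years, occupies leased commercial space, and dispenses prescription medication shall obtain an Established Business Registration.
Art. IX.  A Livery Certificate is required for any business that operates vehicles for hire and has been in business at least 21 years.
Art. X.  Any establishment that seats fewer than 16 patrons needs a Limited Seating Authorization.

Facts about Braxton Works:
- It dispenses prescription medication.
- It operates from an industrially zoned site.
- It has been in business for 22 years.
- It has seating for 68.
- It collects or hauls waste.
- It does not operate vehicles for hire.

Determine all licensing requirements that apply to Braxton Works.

Pharmacy Authorization

Art. I. Commercial Registration is not required → no effect.
Art. II. dispenses prescription medication; collects or hauls waste; operates from an industrially zoned site → Pharmacy Authorization required.
Art. III. years in business 22 ≤ 25 → General Business Authorization not required.
Art. IV. years in business 22 ≤ 28; collects or hauls waste; seating 68 > 40 → Commercial Registration required.
Art. V. operates from an industrially zoned site; years in business 22 < 27; dispenses prescription medication → Industrial Use Permit not required.
Art. VI. operates from an industrially zoned site; does not operate vehicles for hire; seating 68 ≤ 170 → Industrial Use Registration not required.
Art. VII. operates from an industrially zoned site; dispenses prescription medication → exempt from Commercial Registration.
Art. VIII. years in business 22 ≥ 7; operates from an industrially zoned site (not: occupies leased commercial space); dispenses prescription medication → Established Business Registration not required.
Art. IX. does not operate vehicles for hire; years in business 22 ≥ 21 → Livery Certificate not required.
Art. X. seating 68 ≥ 16 → Limited Seating Authorization not required.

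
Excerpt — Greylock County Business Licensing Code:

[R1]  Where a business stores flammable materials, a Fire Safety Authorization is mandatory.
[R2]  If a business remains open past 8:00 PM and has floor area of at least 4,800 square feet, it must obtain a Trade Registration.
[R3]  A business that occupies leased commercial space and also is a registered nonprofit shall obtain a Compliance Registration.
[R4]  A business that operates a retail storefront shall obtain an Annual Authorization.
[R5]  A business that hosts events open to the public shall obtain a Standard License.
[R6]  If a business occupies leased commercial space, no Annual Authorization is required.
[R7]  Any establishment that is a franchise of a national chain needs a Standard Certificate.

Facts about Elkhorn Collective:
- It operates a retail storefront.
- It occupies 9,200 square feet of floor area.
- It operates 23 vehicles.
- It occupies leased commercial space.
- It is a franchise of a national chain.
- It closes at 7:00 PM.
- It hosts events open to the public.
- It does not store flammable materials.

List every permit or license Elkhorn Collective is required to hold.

Standard Certificate, Standard License

[R1] does not store flammable materials → Fire Safety Authorization not required.
[R2] closes 7:00 PM, at/before 8:00 PM; floor area 9,200 square feet ≥ 4,800 square feet → Trade Registration not required.
[R3] occupies leased commercial space; is a franchise of a national chain (not: is a registered nonprofit) → Compliance Registration not required.
[R4] operates a retail storefront → Annual Authorization required.
[R5] hosts events open to the public → Standard License required.
[R6] occupies leased commercial space → exempt from Annual Authorization.
[R7] is a franchise of a national chain → Standard Certificate required.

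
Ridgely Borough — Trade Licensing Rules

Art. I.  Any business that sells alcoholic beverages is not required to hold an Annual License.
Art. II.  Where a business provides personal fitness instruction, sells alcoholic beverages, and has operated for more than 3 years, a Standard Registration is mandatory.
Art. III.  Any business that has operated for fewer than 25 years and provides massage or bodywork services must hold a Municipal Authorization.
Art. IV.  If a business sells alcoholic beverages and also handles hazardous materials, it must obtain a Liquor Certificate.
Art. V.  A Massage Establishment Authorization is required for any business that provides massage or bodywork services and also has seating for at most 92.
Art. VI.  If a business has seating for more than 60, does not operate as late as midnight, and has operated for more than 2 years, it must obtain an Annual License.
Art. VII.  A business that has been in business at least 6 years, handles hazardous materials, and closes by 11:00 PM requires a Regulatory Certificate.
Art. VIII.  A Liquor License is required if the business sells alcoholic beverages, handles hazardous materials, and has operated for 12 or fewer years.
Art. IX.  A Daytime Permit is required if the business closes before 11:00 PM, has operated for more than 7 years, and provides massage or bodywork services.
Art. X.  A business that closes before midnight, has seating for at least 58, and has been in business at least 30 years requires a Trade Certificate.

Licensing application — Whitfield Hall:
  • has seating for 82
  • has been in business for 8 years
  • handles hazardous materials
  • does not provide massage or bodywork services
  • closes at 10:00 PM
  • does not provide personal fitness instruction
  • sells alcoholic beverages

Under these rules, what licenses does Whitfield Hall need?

Art. I. sells alcoholic beverages → exempt from Annual License.
Art. II. does not provide personal fitness instruction; sells alcoholic beverages; years in business 8 > 3 → Standard Registration not required.
Art. III. years in business 8 < 25; does not provide massage or bodywork services → Municipal Authorization not required.
Art. IV. sells alcoholic beverages; handles hazardous materials → Liquor Certificate required.
Art. V. does not provide massage or bodywork services; seating 82 ≤ 92 → Massage Establishment Authorization not required.
Art. VI. seating 82 > 60; closes 10:00 PM, at/before midnight; years in business 8 > 2 → Annual License required.
Art. VII. years in business 8 ≥ 6; handles hazardous materials; closes 10:00 PM, at/before 11:00 PM → Regulatory Certificate required.
Art. VIII. sells alcoholic beverages; handles hazardous materials; years in business 8 ≤ 12 → Liquor License required.
Art. IX. closes 10:00 PM, at/before 11:00 PM; years in business 8 > 7; does not provide massage or bodywork services → Daytime Permit not required.
Art. X. closes 10:00 PM, at/before midnight; seating 82 ≥ 58; years in business 8 < 30 → Trade Certificate not required.

Liquor Certificate, Liquor License, Regulatory Certificate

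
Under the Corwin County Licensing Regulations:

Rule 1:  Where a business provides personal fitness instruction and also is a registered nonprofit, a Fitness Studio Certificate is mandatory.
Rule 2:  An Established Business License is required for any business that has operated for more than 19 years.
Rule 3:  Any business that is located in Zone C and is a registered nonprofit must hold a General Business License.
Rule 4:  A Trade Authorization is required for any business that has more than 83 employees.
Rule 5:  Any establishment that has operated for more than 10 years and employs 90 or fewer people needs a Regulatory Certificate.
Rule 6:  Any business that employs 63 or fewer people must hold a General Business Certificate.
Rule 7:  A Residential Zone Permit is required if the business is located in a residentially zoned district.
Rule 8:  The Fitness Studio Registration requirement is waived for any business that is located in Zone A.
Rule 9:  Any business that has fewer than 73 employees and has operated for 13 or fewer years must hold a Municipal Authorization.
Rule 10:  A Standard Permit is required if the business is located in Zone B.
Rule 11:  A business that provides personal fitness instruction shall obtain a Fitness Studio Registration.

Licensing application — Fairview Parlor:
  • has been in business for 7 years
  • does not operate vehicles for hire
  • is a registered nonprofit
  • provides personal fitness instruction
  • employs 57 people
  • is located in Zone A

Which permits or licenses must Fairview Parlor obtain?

Rule 1: provides personal fitness instruction; is a registered nonprofit → Fitness Studio Certificate required.
Rule 2: years in business 7 ≤ 19 → Established Business License not required.
Rule 3: is located in Zone A (not: is located in Zone C); is a registered nonprofit → General Business License not required.
Rule 4: employees 57 ≤ 83 → Trade Authorization not required.
Rule 5: years in business 7 ≤ 10; employees 57 ≤ 90 → Regulatory Certificate not required.
Rule 6: employees 57 ≤ 63 → General Business Certificate required.
Rule 7: is located in Zone A (not: is located in a residentially zoned district) → Residential Zone Permit not required.
Rule 8: is located in Zone A → exempt from Fitness Studio Registration.
Rule 9: employees 57 < 73; years in business 7 ≤ 13 → Municipal Authorization required.
Rule 10: is located in Zone A (not: is located in Zone B) → Standard Permit not required.
Rule 11: provides personal fitness instruction → Fitness Studio Registration required.

Fitness Studio Certificate, General Business Certificate, Municipal Authorization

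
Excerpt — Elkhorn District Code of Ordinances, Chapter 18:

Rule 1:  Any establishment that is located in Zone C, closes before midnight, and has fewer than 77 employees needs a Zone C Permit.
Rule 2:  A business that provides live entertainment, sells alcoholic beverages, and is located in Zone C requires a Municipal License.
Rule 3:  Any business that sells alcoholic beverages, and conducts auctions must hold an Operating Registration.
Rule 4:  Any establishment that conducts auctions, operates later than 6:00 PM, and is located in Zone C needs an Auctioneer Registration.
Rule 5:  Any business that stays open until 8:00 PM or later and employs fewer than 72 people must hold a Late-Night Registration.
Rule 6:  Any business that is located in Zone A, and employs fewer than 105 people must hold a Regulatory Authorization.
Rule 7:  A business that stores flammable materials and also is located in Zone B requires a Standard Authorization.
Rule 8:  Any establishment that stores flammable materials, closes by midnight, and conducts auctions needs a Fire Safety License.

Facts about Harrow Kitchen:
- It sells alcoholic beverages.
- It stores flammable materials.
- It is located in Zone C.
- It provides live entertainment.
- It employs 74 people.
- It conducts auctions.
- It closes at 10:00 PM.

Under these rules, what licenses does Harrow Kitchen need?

Auctioneer Registration, Fire Safety License, Municipal License, Operating Registration, Zone C Permit

Rule 1: is located in Zone C; closes 10:00 PM, at/before midnight; employees 74 < 77 → Zone C Permit required.
Rule 2: provides live entertainment; sells alcoholic beverages; is located in Zone C → Municipal License required.
Rule 3: sells alcoholic beverages; conducts auctions → Operating Registration required.
Rule 4: conducts auctions; closes 10:00 PM, after 6:00 PM; is located in Zone C → Auctioneer Registration required.
Rule 5: closes 10:00 PM, after 8:00 PM; employees 74 ≥ 72 → Late-Night Registration not required.
Rule 6: is located in Zone C (not: is located in Zone A); employees 74 < 105 → Regulatory Authorization not required.
Rule 7: stores flammable materials; is located in Zone C (not: is located in Zone B) → Standard Authorization not required.
Rule 8: stores flammable materials; closes 10:00 PM, at/before midnight; conducts auctions → Fire Safety License required.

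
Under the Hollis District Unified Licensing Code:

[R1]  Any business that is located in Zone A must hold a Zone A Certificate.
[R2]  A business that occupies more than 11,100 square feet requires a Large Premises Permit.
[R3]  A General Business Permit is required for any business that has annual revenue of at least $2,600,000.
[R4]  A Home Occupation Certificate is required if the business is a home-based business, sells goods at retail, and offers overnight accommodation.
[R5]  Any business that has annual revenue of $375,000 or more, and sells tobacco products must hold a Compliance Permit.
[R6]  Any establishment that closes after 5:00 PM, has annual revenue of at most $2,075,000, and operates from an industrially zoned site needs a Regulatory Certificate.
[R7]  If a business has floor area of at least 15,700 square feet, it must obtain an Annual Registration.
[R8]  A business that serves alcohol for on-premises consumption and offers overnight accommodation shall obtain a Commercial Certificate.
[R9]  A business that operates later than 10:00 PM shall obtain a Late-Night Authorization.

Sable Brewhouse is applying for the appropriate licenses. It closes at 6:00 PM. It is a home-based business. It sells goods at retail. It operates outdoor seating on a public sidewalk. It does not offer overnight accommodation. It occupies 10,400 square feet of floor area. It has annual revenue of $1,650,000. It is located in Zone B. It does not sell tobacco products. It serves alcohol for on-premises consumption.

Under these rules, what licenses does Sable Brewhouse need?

[R1] is located in Zone B (not: is located in Zone A) → Zone A Certificate not required.
[R2] floor area 10,400 square feet ≤ 11,100 square feet → Large Premises Permit not required.
[R3] revenue $1,650,000 < $2,600,000 → General Business Permit not required.
[R4] is a home-based business; sells goods at retail; does not offer overnight accommodation → Home Occupation Certificate not required.
[R5] revenue $1,650,000 ≥ $375,000; does not sell tobacco products → Compliance Permit not required.
[R6] closes 6:00 PM, after 5:00 PM; revenue $1,650,000 ≤ $2,075,000; is a home-based business (not: operates from an industrially zoned site) → Regulatory Certificate not required.
[R7] floor area 10,400 square feet < 15,700 square feet → Annual Registration not required.
[R8] serves alcohol for on-premises consumption; does not offer overnight accommodation → Commercial Certificate not required.
[R9] closes 6:00 PM, at/before 10:00 PM → Late-Night Authorization not required.

None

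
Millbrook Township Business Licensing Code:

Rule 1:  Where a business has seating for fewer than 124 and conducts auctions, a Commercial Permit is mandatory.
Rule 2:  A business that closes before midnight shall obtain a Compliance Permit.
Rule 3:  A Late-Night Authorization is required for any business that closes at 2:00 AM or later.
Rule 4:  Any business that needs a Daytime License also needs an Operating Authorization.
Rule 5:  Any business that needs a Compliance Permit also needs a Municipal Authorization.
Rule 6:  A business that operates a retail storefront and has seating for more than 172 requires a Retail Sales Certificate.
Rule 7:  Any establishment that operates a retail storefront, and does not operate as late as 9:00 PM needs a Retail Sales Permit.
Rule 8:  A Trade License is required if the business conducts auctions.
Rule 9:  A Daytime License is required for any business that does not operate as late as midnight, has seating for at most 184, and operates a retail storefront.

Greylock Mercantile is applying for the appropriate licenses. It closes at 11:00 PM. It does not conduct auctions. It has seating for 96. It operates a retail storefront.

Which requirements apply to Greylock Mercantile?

Compliance Permit, Daytime License, Municipal Authorization, Operating Authorization

Rule 1: seating 96 < 124; does not conduct auctions → Commercial Permit not required.
Rule 2: closes 11:00 PM, at/before midnight → Compliance Permit required.
Rule 3: closes 11:00 PM, at/before 2:00 AM → Late-Night Authorization not required.
Rule 4: Daytime License is required → Operating Authorization also required.
Rule 5: Compliance Permit is required → Municipal Authorization also required.
Rule 6: operates a retail storefront; seating 96 ≤ 172 → Retail Sales Certificate not required.
Rule 7: operates a retail storefront; closes 11:00 PM, after 9:00 PM → Retail Sales Permit not required.
Rule 8: does not conduct auctions → Trade License not required.
Rule 9: closes 11:00 PM, at/before midnight; seating 96 ≤ 184; operates a retail storefront → Daytime License required.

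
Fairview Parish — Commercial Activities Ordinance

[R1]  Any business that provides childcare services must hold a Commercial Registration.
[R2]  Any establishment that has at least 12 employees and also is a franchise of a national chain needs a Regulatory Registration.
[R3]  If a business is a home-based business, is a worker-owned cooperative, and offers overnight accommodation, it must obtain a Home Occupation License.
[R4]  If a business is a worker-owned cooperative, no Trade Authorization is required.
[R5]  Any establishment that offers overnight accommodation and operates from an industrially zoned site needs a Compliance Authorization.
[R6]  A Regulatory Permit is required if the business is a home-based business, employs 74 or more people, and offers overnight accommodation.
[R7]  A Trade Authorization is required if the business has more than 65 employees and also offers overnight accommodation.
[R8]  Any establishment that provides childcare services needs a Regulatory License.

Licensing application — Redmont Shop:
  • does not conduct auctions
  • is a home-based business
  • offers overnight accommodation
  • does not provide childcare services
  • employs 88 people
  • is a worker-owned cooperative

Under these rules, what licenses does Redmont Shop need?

[R1] does not provide childcare services → Commercial Registration not required.
[R2] employees 88 ≥ 12; is a worker-owned cooperative (not: is a franchise of a national chain) → Regulatory Registration not required.
[R3] is a home-based business; is a worker-owned cooperative; offers overnight accommodation → Home Occupation License required.
[R4] is a worker-owned cooperative → exempt from Trade Authorization.
[R5] offers overnight accommodation; is a home-based business (not: operates from an industrially zoned site) → Compliance Authorization not required.
[R6] is a home-based business; employees 88 ≥ 74; offers overnight accommodation → Regulatory Permit required.
[R7] employees 88 > 65; offers overnight accommodation → Trade Authorization required.
[R8] does not provide childcare services → Regulatory License not required.

Home Occupation License, Regulatory Permit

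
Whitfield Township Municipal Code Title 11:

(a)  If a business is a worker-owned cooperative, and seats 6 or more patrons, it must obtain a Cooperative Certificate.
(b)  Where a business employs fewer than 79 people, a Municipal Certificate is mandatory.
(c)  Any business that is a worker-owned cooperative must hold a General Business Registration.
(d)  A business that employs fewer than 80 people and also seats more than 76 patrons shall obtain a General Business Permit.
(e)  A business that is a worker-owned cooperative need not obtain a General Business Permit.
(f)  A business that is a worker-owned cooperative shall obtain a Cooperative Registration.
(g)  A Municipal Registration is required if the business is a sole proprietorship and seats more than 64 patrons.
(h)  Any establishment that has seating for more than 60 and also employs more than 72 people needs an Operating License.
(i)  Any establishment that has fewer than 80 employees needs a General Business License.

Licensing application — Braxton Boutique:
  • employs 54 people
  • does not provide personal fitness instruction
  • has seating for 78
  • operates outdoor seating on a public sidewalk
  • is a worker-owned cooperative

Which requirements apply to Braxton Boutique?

(a) is a worker-owned cooperative; seating 78 ≥ 6 → Cooperative Certificate required.
(b) employees 54 < 79 → Municipal Certificate required.
(c) is a worker-owned cooperative → General Business Registration required.
(d) employees 54 < 80; seating 78 > 76 → General Business Permit required.
(e) is a worker-owned cooperative → exempt from General Business Permit.
(f) is a worker-owned cooperative → Cooperative Registration required.
(g) is a worker-owned cooperative (not: is a sole proprietorship); seating 78 > 64 → Municipal Registration not required.
(h) seating 78 > 60; employees 54 ≤ 72 → Operating License not required.
(i) employees 54 < 80 → General Business License required.

Cooperative Certificate, Cooperative Registration, General Business License, General Business Registration, Municipal Certificate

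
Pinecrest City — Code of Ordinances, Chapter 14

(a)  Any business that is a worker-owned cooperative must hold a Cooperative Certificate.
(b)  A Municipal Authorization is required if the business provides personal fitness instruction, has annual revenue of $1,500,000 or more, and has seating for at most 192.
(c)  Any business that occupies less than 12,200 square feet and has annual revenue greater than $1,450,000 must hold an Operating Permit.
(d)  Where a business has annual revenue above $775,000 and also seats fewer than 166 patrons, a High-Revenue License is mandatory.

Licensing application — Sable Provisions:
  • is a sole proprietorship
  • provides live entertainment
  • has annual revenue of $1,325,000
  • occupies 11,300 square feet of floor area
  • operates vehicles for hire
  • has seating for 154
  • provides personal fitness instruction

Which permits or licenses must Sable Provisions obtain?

(a) is a sole proprietorship (not: is a worker-owned cooperative) → Cooperative Certificate not required.
(b) provides personal fitness instruction; revenue $1,325,000 < $1,500,000; seating 154 ≤ 192 → Municipal Authorization not required.
(c) floor area 11,300 square feet < 12,200 square feet; revenue $1,325,000 ≤ $1,450,000 → Operating Permit not required.
(d) revenue $1,325,000 > $775,000; seating 154 < 166 → High-Revenue License required.

High-Revenue License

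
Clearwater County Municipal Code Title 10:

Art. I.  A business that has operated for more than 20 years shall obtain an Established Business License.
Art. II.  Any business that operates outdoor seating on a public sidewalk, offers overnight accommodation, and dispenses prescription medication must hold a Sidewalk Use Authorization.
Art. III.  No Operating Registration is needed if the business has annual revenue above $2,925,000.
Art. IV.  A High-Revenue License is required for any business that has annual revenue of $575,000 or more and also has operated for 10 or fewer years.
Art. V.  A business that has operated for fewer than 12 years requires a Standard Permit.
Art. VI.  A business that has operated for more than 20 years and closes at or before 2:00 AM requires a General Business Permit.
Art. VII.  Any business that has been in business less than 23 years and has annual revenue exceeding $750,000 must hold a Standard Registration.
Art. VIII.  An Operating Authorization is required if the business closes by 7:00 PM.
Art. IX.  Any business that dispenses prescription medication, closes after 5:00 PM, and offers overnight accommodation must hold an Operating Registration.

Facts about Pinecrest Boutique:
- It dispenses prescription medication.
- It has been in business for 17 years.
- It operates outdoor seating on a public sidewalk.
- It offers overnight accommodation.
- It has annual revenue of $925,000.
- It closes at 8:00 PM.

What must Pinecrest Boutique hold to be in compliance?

Art. I. years in business 17 ≤ 20 → Established Business License not required.
Art. II. operates outdoor seating on a public sidewalk; offers overnight accommodation; dispenses prescription medication → Sidewalk Use Authorization required.
Art. III. revenue $925,000 ≤ $2,925,000 → Operating Registration exemption does not apply.
Art. IV. revenue $925,000 ≥ $575,000; years in business 17 > 10 → High-Revenue License not required.
Art. V. years in business 17 ≥ 12 → Standard Permit not required.
Art. VI. years in business 17 ≤ 20; closes 8:00 PM, at/before 2:00 AM → General Business Permit not required.
Art. VII. years in business 17 < 23; revenue $925,000 > $750,000 → Standard Registration required.
Art. VIII. closes 8:00 PM, after 7:00 PM → Operating Authorization not required.
Art. IX. dispenses prescription medication; closes 8:00 PM, after 5:00 PM; offers overnight accommodation → Operating Registration required.

Operating Registration, Sidewalk Use Authorization, Standard Registration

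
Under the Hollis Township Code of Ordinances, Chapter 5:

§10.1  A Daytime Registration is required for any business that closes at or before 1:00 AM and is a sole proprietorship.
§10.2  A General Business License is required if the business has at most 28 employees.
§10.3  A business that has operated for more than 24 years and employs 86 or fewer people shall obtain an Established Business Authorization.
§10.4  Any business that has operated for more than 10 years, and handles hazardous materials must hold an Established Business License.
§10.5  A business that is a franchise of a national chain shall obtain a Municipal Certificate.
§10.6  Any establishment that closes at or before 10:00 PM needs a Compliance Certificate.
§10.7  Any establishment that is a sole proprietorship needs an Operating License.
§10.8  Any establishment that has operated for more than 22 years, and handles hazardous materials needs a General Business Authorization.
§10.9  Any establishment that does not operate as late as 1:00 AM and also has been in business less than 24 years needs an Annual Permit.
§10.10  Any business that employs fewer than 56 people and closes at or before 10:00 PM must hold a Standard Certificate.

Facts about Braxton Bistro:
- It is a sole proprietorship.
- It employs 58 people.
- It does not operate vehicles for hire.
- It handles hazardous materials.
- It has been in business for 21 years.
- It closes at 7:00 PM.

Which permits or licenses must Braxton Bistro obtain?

Annual Permit, Compliance Certificate, Daytime Registration, Established Business License, Operating License

§10.1 closes 7:00 PM, at/before 1:00 AM; is a sole proprietorship → Daytime Registration required.
§10.2 employees 58 > 28 → General Business License not required.
§10.3 years in business 21 ≤ 24; employees 58 ≤ 86 → Established Business Authorization not required.
§10.4 years in business 21 > 10; handles hazardous materials → Established Business License required.
§10.5 is a sole proprietorship (not: is a franchise of a national chain) → Municipal Certificate not required.
§10.6 closes 7:00 PM, at/before 10:00 PM → Compliance Certificate required.
§10.7 is a sole proprietorship → Operating License required.
§10.8 years in business 21 ≤ 22; handles hazardous materials → General Business Authorization not required.
§10.9 closes 7:00 PM, at/before 1:00 AM; years in business 21 < 24 → Annual Permit required.
§10.10 employees 58 ≥ 56; closes 7:00 PM, at/before 10:00 PM → Standard Certificate not required.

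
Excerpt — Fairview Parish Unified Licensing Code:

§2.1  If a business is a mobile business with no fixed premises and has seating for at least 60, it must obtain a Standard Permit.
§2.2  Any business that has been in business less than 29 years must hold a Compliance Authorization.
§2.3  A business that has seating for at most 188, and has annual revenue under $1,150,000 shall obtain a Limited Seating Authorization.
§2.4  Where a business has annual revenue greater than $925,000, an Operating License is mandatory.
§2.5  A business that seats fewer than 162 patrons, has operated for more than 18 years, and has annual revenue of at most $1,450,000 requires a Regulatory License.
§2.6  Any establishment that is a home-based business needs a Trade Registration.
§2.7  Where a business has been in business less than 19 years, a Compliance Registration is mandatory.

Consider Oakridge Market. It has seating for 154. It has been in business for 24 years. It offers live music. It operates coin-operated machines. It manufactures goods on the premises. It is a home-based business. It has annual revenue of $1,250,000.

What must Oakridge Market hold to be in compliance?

§2.1 is a home-based business (not: is a mobile business with no fixed premises); seating 154 ≥ 60 → Standard Permit not required.
§2.2 years in business 24 < 29 → Compliance Authorization required.
§2.3 seating 154 ≤ 188; revenue $1,250,000 ≥ $1,150,000 → Limited Seating Authorization not required.
§2.4 revenue $1,250,000 > $925,000 → Operating License required.
§2.5 seating 154 < 162; years in business 24 > 18; revenue $1,250,000 ≤ $1,450,000 → Regulatory License required.
§2.6 is a home-based business → Trade Registration required.
§2.7 years in business 24 ≥ 19 → Compliance Registration not required.

Compliance Authorization, Operating License, Regulatory License, Trade Registration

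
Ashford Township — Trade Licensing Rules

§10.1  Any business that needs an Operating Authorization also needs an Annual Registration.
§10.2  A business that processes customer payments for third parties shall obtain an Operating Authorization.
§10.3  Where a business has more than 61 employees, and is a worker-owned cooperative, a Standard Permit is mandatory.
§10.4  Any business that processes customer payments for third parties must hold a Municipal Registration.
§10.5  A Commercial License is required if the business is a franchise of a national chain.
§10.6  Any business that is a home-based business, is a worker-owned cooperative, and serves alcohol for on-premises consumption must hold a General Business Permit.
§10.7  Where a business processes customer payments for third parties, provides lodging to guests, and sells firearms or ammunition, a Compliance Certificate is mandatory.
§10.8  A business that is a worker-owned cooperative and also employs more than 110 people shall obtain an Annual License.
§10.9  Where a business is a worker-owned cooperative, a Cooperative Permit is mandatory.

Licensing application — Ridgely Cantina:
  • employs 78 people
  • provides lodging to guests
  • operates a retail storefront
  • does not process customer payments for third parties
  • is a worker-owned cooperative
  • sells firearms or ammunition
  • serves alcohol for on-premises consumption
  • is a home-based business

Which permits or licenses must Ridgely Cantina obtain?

§10.1 Operating Authorization is not required → no effect.
§10.2 does not process customer payments for third parties → Operating Authorization not required.
§10.3 employees 78 > 61; is a worker-owned cooperative → Standard Permit required.
§10.4 does not process customer payments for third parties → Municipal Registration not required.
§10.5 is a worker-owned cooperative (not: is a franchise of a national chain) → Commercial License not required.
§10.6 is a home-based business; is a worker-owned cooperative; serves alcohol for on-premises consumption → General Business Permit required.
§10.7 does not process customer payments for third parties; provides lodging to guests; sells firearms or ammunition → Compliance Certificate not required.
§10.8 is a worker-owned cooperative; employees 78 ≤ 110 → Annual License not required.
§10.9 is a worker-owned cooperative → Cooperative Permit required.

Cooperative Permit, General Business Permit, Standard Permit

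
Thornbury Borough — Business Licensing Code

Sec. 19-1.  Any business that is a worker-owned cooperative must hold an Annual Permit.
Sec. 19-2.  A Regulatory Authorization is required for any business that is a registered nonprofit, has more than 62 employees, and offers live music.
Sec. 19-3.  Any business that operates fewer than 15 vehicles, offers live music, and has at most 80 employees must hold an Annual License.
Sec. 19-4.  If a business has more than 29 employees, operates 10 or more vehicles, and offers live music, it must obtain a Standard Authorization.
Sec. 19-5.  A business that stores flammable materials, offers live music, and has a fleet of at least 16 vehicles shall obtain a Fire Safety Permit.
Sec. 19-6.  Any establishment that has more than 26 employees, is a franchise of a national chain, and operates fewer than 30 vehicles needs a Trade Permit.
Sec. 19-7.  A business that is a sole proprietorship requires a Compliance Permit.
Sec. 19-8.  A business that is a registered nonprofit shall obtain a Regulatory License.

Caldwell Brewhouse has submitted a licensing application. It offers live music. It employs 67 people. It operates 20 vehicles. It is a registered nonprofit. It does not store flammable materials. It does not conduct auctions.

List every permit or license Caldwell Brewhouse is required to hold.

Sec. 19-1. is a registered nonprofit (not: is a worker-owned cooperative) → Annual Permit not required.
Sec. 19-2. is a registered nonprofit; employees 67 > 62; offers live music → Regulatory Authorization required.
Sec. 19-3. vehicles 20 ≥ 15; offers live music; employees 67 ≤ 80 → Annual License not required.
Sec. 19-4. employees 67 > 29; vehicles 20 ≥ 10; offers live music → Standard Authorization required.
Sec. 19-5. does not store flammable materials; offers live music; vehicles 20 ≥ 16 → Fire Safety Permit not required.
Sec. 19-6. employees 67 > 26; is a registered nonprofit (not: is a franchise of a national chain); vehicles 20 < 30 → Trade Permit not required.
Sec. 19-7. is a registered nonprofit (not: is a sole proprietorship) → Compliance Permit not required.
Sec. 19-8. is a registered nonprofit → Regulatory License required.

Regulatory Authorization, Regulatory License, Standard Authorization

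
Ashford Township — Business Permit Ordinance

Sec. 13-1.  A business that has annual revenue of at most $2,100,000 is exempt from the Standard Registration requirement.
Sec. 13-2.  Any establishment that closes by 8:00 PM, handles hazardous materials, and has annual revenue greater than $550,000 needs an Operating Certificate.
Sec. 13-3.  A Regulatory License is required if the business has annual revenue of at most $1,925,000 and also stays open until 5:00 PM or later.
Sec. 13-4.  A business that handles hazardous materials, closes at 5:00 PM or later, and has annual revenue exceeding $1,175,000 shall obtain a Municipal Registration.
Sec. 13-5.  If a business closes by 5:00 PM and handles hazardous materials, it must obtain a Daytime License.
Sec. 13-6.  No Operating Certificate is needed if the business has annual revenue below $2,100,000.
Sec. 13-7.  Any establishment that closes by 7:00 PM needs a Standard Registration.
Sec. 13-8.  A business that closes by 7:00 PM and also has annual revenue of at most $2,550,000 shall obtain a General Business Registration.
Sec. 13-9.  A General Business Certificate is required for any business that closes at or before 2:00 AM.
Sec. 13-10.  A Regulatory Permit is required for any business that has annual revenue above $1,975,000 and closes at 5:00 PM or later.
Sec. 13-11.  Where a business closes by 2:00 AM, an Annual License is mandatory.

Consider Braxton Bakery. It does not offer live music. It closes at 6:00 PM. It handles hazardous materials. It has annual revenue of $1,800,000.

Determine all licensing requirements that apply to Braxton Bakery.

Annual License, General Business Certificate, General Business Registration, Municipal Registration, Regulatory License

Sec. 13-1. revenue $1,800,000 ≤ $2,100,000 → exempt from Standard Registration.
Sec. 13-2. closes 6:00 PM, at/before 8:00 PM; handles hazardous materials; revenue $1,800,000 > $550,000 → Operating Certificate required.
Sec. 13-3. revenue $1,800,000 ≤ $1,925,000; closes 6:00 PM, after 5:00 PM → Regulatory License required.
Sec. 13-4. handles hazardous materials; closes 6:00 PM, after 5:00 PM; revenue $1,800,000 > $1,175,000 → Municipal Registration required.
Sec. 13-5. closes 6:00 PM, after 5:00 PM; handles hazardous materials → Daytime License not required.
Sec. 13-6. revenue $1,800,000 < $2,100,000 → exempt from Operating Certificate.
Sec. 13-7. closes 6:00 PM, at/before 7:00 PM → Standard Registration required.
Sec. 13-8. closes 6:00 PM, at/before 7:00 PM; revenue $1,800,000 ≤ $2,550,000 → General Business Registration required.
Sec. 13-9. closes 6:00 PM, at/before 2:00 AM → General Business Certificate required.
Sec. 13-10. revenue $1,800,000 ≤ $1,975,000; closes 6:00 PM, after 5:00 PM → Regulatory Permit not required.
Sec. 13-11. closes 6:00 PM, at/before 2:00 AM → Annual License required.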